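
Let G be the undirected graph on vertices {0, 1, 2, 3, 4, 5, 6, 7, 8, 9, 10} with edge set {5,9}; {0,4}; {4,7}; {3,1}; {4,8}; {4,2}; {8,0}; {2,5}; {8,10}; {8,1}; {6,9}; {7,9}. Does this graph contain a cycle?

|V| = 11, |E| = 12, number of components = 1.
One cycle is 4-2-5-9-7-4.

Yes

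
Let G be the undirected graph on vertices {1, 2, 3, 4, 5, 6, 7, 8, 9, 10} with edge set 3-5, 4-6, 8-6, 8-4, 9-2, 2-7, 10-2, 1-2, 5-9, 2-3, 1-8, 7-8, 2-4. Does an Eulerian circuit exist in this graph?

No

Degrees: 1:2, 2:6, 3:2, 4:3, 5:2, 6:2, 7:2, 8:4, 9:2, 10:1
Vertices with odd degree: 4, 10. An Eulerian circuit requires all degrees even.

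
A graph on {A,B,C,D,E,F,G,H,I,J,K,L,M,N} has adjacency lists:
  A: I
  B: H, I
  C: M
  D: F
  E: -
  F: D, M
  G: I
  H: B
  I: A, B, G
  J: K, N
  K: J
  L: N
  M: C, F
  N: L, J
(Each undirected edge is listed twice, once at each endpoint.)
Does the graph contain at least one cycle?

|V| = 14, |E| = 10, number of components = 4.
Since 10 = 14 - 4, the graph is a forest and contains no cycle.

No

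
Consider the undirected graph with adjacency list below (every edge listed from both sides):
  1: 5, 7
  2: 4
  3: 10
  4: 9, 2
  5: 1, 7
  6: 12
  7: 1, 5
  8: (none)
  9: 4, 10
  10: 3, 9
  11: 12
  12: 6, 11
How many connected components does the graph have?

4

Component: {8}
Component: {1, 5, 7}
Component: {6, 11, 12}
Component: {2, 3, 4, 9, 10}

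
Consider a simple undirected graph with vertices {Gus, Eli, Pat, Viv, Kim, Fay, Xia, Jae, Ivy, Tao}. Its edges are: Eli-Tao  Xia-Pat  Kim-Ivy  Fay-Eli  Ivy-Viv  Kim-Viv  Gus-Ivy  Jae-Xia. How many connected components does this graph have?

3

Component: {Eli, Fay, Tao}
Component: {Pat, Xia, Jae}
Component: {Gus, Viv, Kim, Ivy}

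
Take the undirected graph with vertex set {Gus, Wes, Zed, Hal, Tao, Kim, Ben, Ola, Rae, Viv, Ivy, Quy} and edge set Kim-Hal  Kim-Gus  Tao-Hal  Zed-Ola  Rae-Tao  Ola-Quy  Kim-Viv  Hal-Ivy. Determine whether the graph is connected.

No

Component: {Wes}
Component: {Ben}
Component: {Zed, Ola, Quy}
Component: {Gus, Hal, Tao, Kim, Rae, Viv, Ivy}
There are 4 separate components, so the graph is not connected.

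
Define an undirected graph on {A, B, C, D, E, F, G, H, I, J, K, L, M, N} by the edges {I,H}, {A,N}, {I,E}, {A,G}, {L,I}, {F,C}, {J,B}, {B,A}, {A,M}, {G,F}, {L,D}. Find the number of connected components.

Component: {K}
Component: {D, E, H, I, L}
Component: {A, B, C, F, G, J, M, N}

3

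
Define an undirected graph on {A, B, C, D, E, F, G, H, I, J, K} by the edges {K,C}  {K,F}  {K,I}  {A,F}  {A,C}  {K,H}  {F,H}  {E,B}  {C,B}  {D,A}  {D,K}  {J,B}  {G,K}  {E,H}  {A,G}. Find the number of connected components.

Component: {A, B, C, D, E, F, G, H, I, J, K}

1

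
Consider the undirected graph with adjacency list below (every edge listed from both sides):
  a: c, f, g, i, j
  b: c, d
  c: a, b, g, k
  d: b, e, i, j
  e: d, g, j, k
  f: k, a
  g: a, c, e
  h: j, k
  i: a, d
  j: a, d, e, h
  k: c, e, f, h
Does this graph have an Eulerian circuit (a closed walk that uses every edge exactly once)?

No

Degrees: a:5, b:2, c:4, d:4, e:4, f:2, g:3, h:2, i:2, j:4, k:4
Vertices with odd degree: a, g. An Eulerian circuit requires all degrees even.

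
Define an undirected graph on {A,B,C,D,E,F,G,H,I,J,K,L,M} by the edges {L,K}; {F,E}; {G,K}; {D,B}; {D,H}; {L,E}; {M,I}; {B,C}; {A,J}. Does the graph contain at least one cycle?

No

The graph has 13 vertices, 9 edges, and 4 connected components.
Since 9 = 13 - 4, the graph is a forest and contains no cycle.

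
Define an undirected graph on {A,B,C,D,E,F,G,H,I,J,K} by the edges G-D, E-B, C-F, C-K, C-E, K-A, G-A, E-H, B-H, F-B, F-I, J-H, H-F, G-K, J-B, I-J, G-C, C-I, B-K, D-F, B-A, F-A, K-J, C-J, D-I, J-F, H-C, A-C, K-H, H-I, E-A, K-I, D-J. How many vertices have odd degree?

4

Degrees: A:6, B:6, C:8, D:4, E:4, F:7, G:4, H:7, I:6, J:7, K:7
Odd-degree vertices: F, H, J, K.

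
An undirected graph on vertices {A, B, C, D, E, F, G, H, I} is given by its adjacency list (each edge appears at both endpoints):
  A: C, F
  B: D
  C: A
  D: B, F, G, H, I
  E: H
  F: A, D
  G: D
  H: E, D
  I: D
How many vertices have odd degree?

Degrees: A:2, B:1, C:1, D:5, E:1, F:2, G:1, H:2, I:1
Odd-degree vertices: B, C, D, E, G, I.

6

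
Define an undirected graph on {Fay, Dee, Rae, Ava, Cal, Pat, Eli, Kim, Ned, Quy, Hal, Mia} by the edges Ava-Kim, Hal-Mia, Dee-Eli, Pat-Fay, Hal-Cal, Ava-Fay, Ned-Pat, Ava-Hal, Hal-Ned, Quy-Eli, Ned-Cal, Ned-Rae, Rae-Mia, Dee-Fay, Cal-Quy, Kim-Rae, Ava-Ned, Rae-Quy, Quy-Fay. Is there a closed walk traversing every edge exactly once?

Degrees: Fay:4, Dee:2, Rae:4, Ava:4, Cal:3, Pat:2, Eli:2, Kim:2, Ned:5, Quy:4, Hal:4, Mia:2
Cal, Ned have odd degree; an Eulerian circuit needs every degree to be even, so none exists.

No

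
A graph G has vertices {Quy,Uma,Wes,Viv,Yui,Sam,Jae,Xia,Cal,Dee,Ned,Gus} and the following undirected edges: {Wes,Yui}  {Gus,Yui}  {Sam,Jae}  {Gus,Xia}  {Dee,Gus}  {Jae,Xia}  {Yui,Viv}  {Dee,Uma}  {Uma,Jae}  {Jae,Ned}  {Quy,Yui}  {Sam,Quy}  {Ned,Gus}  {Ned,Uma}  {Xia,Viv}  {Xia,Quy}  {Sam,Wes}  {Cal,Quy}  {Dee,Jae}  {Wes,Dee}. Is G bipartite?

The cycle Uma-Jae-Ned-Uma has length 3, which is odd, so the graph is not bipartite.

No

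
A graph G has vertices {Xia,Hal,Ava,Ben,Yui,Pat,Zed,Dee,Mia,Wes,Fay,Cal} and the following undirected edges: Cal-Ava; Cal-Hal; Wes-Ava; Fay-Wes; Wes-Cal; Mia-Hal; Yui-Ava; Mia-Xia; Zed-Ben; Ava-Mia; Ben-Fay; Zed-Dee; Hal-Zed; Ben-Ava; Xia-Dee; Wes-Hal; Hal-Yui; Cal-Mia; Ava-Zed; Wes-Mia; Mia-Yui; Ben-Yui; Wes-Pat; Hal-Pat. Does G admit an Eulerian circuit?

Yes

Degrees: Xia:2, Hal:6, Ava:6, Ben:4, Yui:4, Pat:2, Zed:4, Dee:2, Mia:6, Wes:6, Fay:2, Cal:4
All degrees are even and the non-isolated vertices are connected — an Eulerian circuit exists.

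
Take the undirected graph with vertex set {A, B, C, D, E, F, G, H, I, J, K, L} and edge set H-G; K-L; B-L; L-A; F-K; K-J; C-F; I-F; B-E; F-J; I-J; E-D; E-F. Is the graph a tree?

|V| = 12, |E| = 13.
It is not connected, so it is not a tree.

No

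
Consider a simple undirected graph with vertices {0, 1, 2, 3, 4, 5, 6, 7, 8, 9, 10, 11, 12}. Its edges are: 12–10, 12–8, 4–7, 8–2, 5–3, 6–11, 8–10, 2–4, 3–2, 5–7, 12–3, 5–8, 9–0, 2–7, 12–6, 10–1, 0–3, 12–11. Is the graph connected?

Starting from 0 and exploring outward reaches every vertex (0, 3, 9, 12, 5, 2, 10, 11, 8, 6, 7, 4, 1); the graph is connected.

Yes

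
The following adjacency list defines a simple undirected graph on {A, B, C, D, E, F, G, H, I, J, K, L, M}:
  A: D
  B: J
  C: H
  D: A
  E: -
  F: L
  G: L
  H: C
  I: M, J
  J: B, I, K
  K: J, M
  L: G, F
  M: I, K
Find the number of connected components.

Component: {E}
Component: {A, D}
Component: {C, H}
Component: {F, G, L}
Component: {B, I, J, K, M}

5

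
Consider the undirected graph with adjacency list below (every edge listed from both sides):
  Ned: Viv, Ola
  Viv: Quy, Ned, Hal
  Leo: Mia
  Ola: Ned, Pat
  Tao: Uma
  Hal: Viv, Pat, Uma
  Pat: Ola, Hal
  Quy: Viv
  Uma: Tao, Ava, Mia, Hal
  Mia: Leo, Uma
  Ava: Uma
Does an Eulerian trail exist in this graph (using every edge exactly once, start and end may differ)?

Degrees: Ned:2, Viv:3, Leo:1, Ola:2, Tao:1, Hal:3, Pat:2, Quy:1, Uma:4, Mia:2, Ava:1
Odd-degree vertices: Viv, Leo, Tao, Hal, Quy, Ava (6 total).
With 6 odd-degree vertices (more than two), no single trail can use every edge.

No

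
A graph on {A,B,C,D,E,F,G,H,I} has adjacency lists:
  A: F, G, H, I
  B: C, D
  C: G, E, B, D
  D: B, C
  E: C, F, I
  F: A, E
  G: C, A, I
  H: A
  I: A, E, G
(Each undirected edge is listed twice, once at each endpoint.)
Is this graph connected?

Yes

A breadth-first search from A visits A, F, G, I, H, E, C, B, D — all 9 vertices — so the graph is connected.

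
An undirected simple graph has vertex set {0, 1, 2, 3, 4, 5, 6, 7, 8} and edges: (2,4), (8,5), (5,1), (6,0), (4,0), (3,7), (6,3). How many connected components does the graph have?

Component: {1, 5, 8}
Component: {0, 2, 3, 4, 6, 7}

2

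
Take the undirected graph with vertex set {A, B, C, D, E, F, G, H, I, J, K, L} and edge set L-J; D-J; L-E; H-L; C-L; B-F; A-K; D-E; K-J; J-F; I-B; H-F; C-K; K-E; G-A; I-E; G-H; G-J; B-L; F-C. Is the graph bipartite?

Yes

A valid 2-coloring puts {D, F, G, I, K, L} on one side and {A, B, C, E, H, J} on the other; every edge crosses between the two sides.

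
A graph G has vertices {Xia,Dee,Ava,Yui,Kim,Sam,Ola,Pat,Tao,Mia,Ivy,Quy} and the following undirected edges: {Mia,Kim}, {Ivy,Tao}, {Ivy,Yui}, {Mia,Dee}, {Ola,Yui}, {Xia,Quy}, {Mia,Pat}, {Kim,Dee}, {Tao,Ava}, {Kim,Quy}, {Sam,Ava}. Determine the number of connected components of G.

2

Component: {Xia, Dee, Kim, Pat, Mia, Quy}
Component: {Ava, Yui, Sam, Ola, Tao, Ivy}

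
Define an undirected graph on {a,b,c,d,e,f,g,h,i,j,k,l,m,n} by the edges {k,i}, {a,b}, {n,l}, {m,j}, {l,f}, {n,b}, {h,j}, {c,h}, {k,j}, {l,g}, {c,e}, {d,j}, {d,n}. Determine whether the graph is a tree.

|V| = 14, |E| = 13.
It is connected with exactly 13 edges, hence acyclic — it is a tree.

Yes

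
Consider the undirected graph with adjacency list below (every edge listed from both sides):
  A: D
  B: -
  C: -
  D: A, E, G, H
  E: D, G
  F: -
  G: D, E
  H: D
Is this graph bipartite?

The cycle E-G-D-E has length 3, which is odd, so the graph is not bipartite.

No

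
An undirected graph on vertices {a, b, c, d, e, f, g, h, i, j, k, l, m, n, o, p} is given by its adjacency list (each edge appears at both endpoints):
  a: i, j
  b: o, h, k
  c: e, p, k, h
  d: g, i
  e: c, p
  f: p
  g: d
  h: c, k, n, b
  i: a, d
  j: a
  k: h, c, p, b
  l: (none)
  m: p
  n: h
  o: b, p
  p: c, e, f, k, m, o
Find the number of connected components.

Component: {l}
Component: {a, d, g, i, j}
Component: {b, c, e, f, h, k, m, n, o, p}

3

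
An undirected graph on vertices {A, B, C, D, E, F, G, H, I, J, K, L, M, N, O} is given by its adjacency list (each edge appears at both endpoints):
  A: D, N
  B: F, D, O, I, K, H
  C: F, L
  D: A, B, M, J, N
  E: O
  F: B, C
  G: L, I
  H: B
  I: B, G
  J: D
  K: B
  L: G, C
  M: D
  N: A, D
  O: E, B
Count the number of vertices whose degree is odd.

6

Degrees: A:2, B:6, C:2, D:5, E:1, F:2, G:2, H:1, I:2, J:1, K:1, L:2, M:1, N:2, O:2
Odd-degree vertices: D, E, H, J, K, M.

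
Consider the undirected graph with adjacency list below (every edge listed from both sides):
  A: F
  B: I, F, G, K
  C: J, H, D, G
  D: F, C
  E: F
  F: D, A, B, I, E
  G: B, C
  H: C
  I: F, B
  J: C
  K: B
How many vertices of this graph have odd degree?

Degrees: A:1, B:4, C:4, D:2, E:1, F:5, G:2, H:1, I:2, J:1, K:1
Odd-degree vertices: A, E, F, H, J, K.

6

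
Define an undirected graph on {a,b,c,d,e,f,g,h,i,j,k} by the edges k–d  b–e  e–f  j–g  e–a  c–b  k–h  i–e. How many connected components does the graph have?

3

Component: {g, j}
Component: {d, h, k}
Component: {a, b, c, e, f, i}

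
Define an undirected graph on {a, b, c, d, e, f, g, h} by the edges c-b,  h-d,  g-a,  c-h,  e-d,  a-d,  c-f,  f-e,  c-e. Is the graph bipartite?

No

c-f-e-c is an odd cycle (length 3), and a bipartite graph can contain only even cycles.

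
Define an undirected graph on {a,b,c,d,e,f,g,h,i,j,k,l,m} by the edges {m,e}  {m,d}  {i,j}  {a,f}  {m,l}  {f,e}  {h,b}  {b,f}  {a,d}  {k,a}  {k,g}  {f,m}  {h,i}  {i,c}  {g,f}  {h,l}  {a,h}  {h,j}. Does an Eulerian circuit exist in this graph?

Degrees: a:4, b:2, c:1, d:2, e:2, f:5, g:2, h:5, i:3, j:2, k:2, l:2, m:4
c, f, h, i have odd degree; an Eulerian circuit needs every degree to be even, so none exists.

No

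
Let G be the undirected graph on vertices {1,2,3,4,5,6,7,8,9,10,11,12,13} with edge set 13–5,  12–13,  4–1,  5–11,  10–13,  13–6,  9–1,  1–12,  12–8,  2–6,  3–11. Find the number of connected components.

2

Component: {7}
Component: {1, 2, 3, 4, 5, 6, 8, 9, 10, 11, 12, 13}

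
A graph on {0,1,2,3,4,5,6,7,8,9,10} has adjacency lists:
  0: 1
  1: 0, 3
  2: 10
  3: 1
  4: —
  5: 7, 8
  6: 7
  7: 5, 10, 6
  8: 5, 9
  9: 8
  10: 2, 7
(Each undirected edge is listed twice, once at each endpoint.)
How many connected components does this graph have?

Component: {4}
Component: {0, 1, 3}
Component: {2, 5, 6, 7, 8, 9, 10}

3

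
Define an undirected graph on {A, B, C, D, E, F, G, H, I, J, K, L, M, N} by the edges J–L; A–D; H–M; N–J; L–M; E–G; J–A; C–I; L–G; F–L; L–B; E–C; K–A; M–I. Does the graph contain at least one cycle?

The graph has 14 vertices, 14 edges, and 1 connected component.
Since 14 > 14 - 1, a cycle must exist; for instance L-M-I-C-E-G-L.

Yes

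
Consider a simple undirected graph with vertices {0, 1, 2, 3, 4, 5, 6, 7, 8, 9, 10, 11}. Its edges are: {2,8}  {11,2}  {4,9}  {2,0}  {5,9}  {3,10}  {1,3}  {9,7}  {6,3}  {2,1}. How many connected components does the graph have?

2

Component: {4, 5, 7, 9}
Component: {0, 1, 2, 3, 6, 8, 10, 11}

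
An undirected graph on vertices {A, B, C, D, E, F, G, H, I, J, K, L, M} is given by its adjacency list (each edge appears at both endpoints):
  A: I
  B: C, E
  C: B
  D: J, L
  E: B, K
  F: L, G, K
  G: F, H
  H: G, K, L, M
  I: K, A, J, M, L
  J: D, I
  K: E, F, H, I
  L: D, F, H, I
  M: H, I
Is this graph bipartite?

Yes

Color {C, D, E, F, H, I} black and {A, B, G, J, K, L, M} white. No edge joins two same-colored vertices, so the graph is bipartite.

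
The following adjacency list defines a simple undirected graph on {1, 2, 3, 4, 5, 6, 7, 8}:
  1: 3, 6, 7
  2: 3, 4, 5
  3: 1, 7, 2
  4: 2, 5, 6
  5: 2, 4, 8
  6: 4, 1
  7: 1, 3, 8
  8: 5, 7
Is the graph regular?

No

Degrees: 1:3, 2:3, 3:3, 4:3, 5:3, 6:2, 7:3, 8:2
Vertex 6 has degree 2 while 1 has degree 3, so the graph is not regular.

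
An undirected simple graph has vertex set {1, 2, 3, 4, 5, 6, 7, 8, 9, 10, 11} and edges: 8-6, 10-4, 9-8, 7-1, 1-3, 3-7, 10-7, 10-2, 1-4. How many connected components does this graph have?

4

Component: {5}
Component: {11}
Component: {6, 8, 9}
Component: {1, 2, 3, 4, 7, 10}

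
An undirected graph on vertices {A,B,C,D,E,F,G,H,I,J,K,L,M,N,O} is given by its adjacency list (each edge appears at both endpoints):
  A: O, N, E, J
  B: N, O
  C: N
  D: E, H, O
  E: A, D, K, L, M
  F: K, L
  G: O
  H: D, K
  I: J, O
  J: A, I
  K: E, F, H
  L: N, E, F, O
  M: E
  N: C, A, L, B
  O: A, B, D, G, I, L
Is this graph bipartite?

Yes

A valid 2-coloring puts {E, F, H, J, N, O} on one side and {A, B, C, D, G, I, K, L, M} on the other; every edge crosses between the two sides.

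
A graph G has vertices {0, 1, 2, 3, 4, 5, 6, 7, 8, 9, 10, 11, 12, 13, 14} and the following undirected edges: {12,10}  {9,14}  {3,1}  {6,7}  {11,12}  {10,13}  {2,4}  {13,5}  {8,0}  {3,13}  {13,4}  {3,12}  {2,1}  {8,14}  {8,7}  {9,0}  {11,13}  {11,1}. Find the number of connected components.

2

Component: {0, 6, 7, 8, 9, 14}
Component: {1, 2, 3, 4, 5, 10, 11, 12, 13}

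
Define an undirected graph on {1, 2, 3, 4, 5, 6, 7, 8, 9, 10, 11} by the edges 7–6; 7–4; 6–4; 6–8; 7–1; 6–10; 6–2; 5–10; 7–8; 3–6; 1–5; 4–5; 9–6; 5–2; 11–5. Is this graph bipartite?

No

The cycle 8-7-6-8 has length 3, which is odd, so the graph is not bipartite.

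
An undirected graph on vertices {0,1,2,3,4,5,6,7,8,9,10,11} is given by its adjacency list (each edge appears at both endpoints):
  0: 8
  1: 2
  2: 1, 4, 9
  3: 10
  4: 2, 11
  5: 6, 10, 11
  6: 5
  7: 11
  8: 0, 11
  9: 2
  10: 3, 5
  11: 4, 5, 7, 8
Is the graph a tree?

Yes

The graph has 12 vertices and 11 edges.
Connected and |E| = |V| - 1, which characterizes a tree.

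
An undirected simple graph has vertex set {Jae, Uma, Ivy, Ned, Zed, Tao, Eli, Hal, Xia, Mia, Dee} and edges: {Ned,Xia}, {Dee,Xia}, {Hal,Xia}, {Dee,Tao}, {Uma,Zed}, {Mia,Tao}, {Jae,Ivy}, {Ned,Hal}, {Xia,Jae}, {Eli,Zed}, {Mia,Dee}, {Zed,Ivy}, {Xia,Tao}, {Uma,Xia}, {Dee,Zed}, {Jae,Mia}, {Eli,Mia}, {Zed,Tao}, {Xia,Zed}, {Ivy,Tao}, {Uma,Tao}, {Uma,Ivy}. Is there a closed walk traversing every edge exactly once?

No

Degrees: Jae:3, Uma:4, Ivy:4, Ned:2, Zed:6, Tao:6, Eli:2, Hal:2, Xia:7, Mia:4, Dee:4
Vertices with odd degree: Jae, Xia. An Eulerian circuit requires all degrees even.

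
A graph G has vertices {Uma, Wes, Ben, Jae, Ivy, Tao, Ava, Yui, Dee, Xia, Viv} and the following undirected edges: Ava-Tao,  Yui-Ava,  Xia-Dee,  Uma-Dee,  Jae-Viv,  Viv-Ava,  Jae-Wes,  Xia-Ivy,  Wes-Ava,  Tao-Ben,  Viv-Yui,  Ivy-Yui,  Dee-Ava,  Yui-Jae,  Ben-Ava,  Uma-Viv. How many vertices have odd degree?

Degrees: Uma:2, Wes:2, Ben:2, Jae:3, Ivy:2, Tao:2, Ava:6, Yui:4, Dee:3, Xia:2, Viv:4
Odd-degree vertices: Jae, Dee.

2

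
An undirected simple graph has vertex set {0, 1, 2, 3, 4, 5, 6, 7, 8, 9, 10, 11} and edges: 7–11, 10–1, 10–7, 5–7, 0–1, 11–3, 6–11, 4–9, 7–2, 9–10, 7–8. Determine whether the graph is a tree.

Yes

The graph has 12 vertices and 11 edges.
It is connected with exactly 11 edges, hence acyclic — it is a tree.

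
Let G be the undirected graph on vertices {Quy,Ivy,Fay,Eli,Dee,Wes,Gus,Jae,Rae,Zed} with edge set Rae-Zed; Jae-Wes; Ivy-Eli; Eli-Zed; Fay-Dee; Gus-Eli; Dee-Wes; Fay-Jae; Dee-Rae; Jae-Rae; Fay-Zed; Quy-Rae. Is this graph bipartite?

Yes

Color {Fay, Eli, Wes, Rae} black and {Quy, Ivy, Dee, Gus, Jae, Zed} white. No edge joins two same-colored vertices, so the graph is bipartite.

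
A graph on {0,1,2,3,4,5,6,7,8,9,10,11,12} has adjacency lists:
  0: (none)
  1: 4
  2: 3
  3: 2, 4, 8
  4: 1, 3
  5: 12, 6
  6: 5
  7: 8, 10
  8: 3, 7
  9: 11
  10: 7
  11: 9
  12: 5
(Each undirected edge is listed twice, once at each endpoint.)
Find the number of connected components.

Component: {0}
Component: {9, 11}
Component: {5, 6, 12}
Component: {1, 2, 3, 4, 7, 8, 10}

4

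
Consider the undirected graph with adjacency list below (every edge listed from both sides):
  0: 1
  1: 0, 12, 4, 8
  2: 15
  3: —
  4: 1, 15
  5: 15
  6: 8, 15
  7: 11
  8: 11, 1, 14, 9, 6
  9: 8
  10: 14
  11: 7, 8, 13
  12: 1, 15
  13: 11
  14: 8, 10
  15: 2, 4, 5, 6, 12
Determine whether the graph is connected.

No

Component: {3}
Component: {0, 1, 2, 4, 5, 6, 7, 8, 9, 10, 11, 12, 13, 14, 15}
There are 2 separate components, so the graph is not connected.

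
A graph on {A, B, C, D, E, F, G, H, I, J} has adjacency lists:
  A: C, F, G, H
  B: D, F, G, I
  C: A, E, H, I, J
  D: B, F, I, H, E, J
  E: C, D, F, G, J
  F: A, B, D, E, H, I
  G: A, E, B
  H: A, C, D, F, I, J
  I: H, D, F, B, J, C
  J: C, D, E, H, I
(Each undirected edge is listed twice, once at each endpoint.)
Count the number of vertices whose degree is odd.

Degrees: A:4, B:4, C:5, D:6, E:5, F:6, G:3, H:6, I:6, J:5
Odd-degree vertices: C, E, G, J.

4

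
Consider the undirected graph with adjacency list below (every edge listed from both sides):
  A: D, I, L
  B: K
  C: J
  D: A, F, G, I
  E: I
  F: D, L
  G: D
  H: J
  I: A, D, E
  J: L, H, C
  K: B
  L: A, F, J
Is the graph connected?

Component: {B, K}
Component: {A, C, D, E, F, G, H, I, J, L}
No edge joins these 2 groups, so the graph is disconnected.

No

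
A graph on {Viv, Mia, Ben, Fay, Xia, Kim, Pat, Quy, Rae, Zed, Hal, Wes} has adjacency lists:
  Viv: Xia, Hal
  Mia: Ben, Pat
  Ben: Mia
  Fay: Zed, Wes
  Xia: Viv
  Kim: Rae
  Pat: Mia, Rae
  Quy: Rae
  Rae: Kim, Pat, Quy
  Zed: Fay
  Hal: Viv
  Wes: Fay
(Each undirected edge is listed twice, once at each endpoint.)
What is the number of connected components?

Component: {Viv, Xia, Hal}
Component: {Fay, Zed, Wes}
Component: {Mia, Ben, Kim, Pat, Quy, Rae}

3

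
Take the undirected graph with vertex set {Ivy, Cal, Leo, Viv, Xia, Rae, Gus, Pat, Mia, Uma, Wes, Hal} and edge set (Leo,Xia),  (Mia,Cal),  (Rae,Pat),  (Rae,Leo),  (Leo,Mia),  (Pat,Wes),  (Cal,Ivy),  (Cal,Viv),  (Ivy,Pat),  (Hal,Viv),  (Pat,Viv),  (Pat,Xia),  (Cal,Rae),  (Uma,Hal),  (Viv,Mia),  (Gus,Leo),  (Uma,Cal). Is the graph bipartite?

No

Cal-Mia-Viv-Cal is an odd cycle (length 3), and a bipartite graph can contain only even cycles.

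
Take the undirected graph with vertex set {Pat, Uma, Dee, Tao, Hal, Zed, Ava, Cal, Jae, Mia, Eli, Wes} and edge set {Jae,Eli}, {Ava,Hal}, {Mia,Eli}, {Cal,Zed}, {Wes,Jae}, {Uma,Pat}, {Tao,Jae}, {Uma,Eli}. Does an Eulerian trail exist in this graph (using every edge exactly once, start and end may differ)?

No

Degrees: Pat:1, Uma:2, Dee:0, Tao:1, Hal:1, Zed:1, Ava:1, Cal:1, Jae:3, Mia:1, Eli:3, Wes:1
Odd-degree vertices: Pat, Tao, Hal, Zed, Ava, Cal, Jae, Mia, Eli, Wes (10 total).
An Eulerian trail requires 0 or 2 odd-degree vertices; here there are 10.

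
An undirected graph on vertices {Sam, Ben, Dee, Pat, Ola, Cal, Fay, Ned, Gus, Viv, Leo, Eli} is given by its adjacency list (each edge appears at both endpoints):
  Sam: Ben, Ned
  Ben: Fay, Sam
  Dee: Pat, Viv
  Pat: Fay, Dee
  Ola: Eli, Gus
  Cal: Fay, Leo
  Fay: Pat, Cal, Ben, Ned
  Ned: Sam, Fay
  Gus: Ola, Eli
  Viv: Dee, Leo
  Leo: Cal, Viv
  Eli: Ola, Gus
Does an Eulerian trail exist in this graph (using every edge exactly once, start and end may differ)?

No

Degrees: Sam:2, Ben:2, Dee:2, Pat:2, Ola:2, Cal:2, Fay:4, Ned:2, Gus:2, Viv:2, Leo:2, Eli:2
Odd-degree vertices: none (0 total).
The edges lie in more than one component, so no single trail can cover them all.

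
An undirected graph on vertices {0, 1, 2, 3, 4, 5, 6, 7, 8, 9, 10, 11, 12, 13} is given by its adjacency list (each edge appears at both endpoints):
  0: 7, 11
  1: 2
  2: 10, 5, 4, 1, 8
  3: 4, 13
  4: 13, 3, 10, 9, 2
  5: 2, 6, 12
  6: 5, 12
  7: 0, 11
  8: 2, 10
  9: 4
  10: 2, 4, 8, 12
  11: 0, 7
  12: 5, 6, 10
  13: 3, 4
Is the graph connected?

Component: {0, 7, 11}
Component: {1, 2, 3, 4, 5, 6, 8, 9, 10, 12, 13}
No edge joins these 2 groups, so the graph is disconnected.

No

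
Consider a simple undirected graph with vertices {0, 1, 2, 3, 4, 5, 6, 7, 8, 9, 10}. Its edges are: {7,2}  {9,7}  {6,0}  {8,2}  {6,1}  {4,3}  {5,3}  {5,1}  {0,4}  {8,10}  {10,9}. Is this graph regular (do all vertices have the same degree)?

Degrees: 0:2, 1:2, 2:2, 3:2, 4:2, 5:2, 6:2, 7:2, 8:2, 9:2, 10:2
Every vertex has degree 2, so the graph is 2-regular.

Yes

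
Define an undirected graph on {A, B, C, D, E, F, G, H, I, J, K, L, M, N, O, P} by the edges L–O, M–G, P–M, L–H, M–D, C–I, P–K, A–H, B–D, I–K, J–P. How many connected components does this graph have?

5

Component: {E}
Component: {F}
Component: {N}
Component: {A, H, L, O}
Component: {B, C, D, G, I, J, K, M, P}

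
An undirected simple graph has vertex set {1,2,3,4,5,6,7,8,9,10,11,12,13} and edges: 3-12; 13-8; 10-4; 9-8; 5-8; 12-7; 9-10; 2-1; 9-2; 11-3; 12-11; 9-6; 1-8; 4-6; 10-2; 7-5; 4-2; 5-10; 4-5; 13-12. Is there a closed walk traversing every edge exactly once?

Degrees: 1:2, 2:4, 3:2, 4:4, 5:4, 6:2, 7:2, 8:4, 9:4, 10:4, 11:2, 12:4, 13:2
All degrees are even and the non-isolated vertices are connected — an Eulerian circuit exists.

Yes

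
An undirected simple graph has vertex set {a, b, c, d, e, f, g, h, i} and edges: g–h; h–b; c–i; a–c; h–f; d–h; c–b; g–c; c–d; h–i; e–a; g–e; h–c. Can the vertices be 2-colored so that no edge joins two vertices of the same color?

No

c-h-i-c is an odd cycle (length 3), and a bipartite graph can contain only even cycles.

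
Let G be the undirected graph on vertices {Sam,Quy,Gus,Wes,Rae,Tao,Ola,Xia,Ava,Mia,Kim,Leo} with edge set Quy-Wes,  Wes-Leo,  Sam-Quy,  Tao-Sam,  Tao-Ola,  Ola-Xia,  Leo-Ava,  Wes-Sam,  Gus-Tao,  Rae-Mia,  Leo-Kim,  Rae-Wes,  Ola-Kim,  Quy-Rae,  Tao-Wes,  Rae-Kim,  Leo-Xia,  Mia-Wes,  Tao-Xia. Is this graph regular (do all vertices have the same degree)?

No

Degrees: Sam:3, Quy:3, Gus:1, Wes:6, Rae:4, Tao:5, Ola:3, Xia:3, Ava:1, Mia:2, Kim:3, Leo:4
Degrees are not all equal (e.g. deg(Gus)=1 but deg(Wes)=6); not regular.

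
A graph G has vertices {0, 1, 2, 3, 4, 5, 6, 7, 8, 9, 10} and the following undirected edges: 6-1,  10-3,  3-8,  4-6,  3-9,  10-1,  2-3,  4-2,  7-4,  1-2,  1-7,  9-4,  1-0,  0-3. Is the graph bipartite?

Yes

Color {1, 3, 4, 5} black and {0, 2, 6, 7, 8, 9, 10} white. No edge joins two same-colored vertices, so the graph is bipartite.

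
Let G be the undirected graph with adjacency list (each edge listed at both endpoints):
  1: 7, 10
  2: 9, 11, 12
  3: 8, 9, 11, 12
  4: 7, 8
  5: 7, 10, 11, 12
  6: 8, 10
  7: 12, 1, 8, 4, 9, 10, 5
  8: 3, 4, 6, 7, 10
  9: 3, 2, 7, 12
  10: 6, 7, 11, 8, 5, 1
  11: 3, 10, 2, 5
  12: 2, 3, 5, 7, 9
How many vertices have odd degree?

Degrees: 1:2, 2:3, 3:4, 4:2, 5:4, 6:2, 7:7, 8:5, 9:4, 10:6, 11:4, 12:5
Odd-degree vertices: 2, 7, 8, 12.

4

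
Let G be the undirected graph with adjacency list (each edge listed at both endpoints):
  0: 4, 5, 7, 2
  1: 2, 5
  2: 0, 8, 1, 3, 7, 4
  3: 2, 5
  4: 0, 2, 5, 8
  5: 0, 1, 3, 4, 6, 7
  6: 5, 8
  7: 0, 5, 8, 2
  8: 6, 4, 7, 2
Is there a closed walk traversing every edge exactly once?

Degrees: 0:4, 1:2, 2:6, 3:2, 4:4, 5:6, 6:2, 7:4, 8:4
All degrees are even and the non-isolated vertices are connected — an Eulerian circuit exists.

Yes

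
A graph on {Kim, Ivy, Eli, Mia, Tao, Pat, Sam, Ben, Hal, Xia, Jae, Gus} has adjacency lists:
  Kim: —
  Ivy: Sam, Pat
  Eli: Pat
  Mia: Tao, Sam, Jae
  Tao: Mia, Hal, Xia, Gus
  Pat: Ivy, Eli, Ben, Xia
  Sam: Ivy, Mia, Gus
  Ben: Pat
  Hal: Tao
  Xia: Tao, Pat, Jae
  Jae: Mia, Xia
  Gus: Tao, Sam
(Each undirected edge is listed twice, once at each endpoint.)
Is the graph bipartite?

Color {Kim, Tao, Pat, Sam, Jae} black and {Ivy, Eli, Mia, Ben, Hal, Xia, Gus} white. No edge joins two same-colored vertices, so the graph is bipartite.

Yes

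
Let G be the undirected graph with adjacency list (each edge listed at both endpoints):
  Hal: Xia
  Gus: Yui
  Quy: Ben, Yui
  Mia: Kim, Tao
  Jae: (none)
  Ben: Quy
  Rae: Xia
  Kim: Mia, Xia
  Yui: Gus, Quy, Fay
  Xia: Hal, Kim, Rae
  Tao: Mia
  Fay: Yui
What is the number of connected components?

3

Component: {Jae}
Component: {Gus, Quy, Ben, Yui, Fay}
Component: {Hal, Mia, Rae, Kim, Xia, Tao}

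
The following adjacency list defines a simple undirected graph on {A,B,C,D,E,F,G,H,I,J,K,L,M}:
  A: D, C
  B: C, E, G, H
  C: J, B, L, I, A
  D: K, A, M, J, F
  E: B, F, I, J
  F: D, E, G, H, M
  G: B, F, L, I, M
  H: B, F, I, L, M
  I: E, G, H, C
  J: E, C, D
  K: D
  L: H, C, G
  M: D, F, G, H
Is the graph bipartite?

G-F-M-G is an odd cycle (length 3), and a bipartite graph can contain only even cycles.

No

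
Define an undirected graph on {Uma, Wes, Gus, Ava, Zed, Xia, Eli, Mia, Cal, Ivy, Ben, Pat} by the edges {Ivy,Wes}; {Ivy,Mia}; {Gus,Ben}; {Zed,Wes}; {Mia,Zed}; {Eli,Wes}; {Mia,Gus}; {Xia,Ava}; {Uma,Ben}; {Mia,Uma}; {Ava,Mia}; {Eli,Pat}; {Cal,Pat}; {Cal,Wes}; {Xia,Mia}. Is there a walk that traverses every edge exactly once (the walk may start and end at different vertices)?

Yes

Degrees: Uma:2, Wes:4, Gus:2, Ava:2, Zed:2, Xia:2, Eli:2, Mia:6, Cal:2, Ivy:2, Ben:2, Pat:2
Odd-degree vertices: none (0 total).
With 0 odd-degree vertices and all edges in one connected piece, an Eulerian trail exists.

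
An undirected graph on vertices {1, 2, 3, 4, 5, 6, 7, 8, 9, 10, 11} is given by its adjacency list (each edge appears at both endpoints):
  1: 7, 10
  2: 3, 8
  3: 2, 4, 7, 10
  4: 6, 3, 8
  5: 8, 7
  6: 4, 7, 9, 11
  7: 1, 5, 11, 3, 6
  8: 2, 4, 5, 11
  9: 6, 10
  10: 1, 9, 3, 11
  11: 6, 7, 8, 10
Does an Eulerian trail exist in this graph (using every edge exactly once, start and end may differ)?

Degrees: 1:2, 2:2, 3:4, 4:3, 5:2, 6:4, 7:5, 8:4, 9:2, 10:4, 11:4
Odd-degree vertices: 4, 7 (2 total).
With 2 odd-degree vertices and all edges in one connected piece, an Eulerian trail exists (from 4 to 7).

Yes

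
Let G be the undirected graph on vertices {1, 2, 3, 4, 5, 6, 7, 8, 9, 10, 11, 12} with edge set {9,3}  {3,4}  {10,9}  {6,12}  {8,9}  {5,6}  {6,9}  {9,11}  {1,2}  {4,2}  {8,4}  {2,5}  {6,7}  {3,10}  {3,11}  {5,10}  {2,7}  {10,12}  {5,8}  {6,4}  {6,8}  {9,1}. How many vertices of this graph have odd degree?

0

Degrees: 1:2, 2:4, 3:4, 4:4, 5:4, 6:6, 7:2, 8:4, 9:6, 10:4, 11:2, 12:2
Odd-degree vertices: none.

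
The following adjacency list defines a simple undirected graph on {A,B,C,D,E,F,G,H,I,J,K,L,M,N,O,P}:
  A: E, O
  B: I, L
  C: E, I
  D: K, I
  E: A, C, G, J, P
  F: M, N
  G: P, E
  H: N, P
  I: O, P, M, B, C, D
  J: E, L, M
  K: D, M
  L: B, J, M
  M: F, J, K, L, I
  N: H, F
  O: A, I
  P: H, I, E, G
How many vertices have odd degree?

Degrees: A:2, B:2, C:2, D:2, E:5, F:2, G:2, H:2, I:6, J:3, K:2, L:3, M:5, N:2, O:2, P:4
Odd-degree vertices: E, J, L, M.

4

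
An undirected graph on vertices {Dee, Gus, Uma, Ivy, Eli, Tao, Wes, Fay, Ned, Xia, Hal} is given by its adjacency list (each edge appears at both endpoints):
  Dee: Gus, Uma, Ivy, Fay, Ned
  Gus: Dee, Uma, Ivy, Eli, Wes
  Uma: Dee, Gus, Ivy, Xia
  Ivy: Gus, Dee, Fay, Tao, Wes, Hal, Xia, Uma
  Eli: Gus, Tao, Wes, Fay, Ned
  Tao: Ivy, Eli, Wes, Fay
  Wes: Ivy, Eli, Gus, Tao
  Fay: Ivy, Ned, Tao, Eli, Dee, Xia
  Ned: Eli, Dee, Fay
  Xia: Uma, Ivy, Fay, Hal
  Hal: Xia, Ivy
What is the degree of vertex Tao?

Neighbors of Tao: Ivy, Eli, Wes, Fay.

4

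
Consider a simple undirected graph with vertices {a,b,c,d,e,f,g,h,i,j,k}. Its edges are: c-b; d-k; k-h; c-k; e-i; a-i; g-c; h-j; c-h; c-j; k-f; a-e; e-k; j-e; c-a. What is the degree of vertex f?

Neighbors of f: k.

1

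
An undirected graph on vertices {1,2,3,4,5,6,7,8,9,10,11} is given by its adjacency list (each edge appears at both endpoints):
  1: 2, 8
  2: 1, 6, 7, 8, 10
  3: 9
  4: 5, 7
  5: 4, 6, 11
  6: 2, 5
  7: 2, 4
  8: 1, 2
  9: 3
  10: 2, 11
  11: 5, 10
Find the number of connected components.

Component: {3, 9}
Component: {1, 2, 4, 5, 6, 7, 8, 10, 11}

2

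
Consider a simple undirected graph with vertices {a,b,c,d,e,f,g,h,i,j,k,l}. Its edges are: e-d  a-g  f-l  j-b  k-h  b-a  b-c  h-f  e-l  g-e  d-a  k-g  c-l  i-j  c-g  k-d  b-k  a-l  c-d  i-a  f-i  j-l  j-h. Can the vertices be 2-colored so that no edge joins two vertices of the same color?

Yes

Partition the vertices as {b, d, g, h, i, l} vs {a, c, e, f, j, k}. Each listed edge has one endpoint in each part, so the graph is bipartite.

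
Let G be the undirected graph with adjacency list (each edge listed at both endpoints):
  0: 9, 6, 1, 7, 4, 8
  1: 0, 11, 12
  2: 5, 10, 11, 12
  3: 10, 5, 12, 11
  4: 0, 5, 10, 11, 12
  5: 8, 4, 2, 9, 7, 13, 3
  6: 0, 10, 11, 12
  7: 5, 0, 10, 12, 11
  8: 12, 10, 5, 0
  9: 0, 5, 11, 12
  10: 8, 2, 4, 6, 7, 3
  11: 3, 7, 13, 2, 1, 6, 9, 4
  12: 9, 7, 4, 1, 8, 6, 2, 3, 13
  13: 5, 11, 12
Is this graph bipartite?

Yes

Color {1, 2, 3, 4, 6, 7, 8, 9, 13} black and {0, 5, 10, 11, 12} white. No edge joins two same-colored vertices, so the graph is bipartite.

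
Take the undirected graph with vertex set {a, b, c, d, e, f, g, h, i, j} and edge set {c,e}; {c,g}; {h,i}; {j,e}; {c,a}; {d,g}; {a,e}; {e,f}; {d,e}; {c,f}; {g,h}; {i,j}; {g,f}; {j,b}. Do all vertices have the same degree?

No

Degrees: a:2, b:1, c:4, d:2, e:5, f:3, g:4, h:2, i:2, j:3
Vertex b has degree 1 while e has degree 5, so the graph is not regular.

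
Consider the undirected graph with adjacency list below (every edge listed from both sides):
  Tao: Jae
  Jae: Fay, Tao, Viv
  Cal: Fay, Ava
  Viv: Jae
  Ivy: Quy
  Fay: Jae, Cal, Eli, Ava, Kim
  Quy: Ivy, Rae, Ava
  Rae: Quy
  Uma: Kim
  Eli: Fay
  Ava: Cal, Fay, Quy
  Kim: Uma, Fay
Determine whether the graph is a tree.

No

|V| = 12, |E| = 12.
Connected but with 12 > 11 edges, so it has a cycle and is not a tree.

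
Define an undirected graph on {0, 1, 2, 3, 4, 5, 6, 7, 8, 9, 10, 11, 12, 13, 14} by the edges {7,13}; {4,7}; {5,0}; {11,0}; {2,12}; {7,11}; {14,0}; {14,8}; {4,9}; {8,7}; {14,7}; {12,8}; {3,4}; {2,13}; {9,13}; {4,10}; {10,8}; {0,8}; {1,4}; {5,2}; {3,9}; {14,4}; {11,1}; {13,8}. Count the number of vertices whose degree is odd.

Degrees: 0:4, 1:2, 2:3, 3:2, 4:6, 5:2, 6:0, 7:5, 8:6, 9:3, 10:2, 11:3, 12:2, 13:4, 14:4
Odd-degree vertices: 2, 7, 9, 11.

4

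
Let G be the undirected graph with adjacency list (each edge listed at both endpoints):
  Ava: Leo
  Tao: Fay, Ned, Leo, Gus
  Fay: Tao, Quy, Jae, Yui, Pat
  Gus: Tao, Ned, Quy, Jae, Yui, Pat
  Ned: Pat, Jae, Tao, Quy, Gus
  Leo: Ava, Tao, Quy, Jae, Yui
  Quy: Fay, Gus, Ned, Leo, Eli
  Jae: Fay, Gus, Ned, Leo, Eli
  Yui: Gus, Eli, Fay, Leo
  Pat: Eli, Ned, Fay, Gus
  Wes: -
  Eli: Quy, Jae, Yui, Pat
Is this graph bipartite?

No

Jae-Ned-Gus-Jae is an odd cycle (length 3), and a bipartite graph can contain only even cycles.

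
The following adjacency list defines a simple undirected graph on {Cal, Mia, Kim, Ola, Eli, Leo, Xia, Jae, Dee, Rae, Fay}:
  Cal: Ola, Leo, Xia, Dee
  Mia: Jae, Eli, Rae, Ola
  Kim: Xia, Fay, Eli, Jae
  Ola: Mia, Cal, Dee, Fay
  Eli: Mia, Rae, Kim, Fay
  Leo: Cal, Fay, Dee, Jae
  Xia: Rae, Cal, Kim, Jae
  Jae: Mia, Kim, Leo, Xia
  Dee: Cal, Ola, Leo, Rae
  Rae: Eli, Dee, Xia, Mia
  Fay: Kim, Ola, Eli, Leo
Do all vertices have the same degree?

Yes

Degrees: Cal:4, Mia:4, Kim:4, Ola:4, Eli:4, Leo:4, Xia:4, Jae:4, Dee:4, Rae:4, Fay:4
All degrees equal 4; the graph is regular.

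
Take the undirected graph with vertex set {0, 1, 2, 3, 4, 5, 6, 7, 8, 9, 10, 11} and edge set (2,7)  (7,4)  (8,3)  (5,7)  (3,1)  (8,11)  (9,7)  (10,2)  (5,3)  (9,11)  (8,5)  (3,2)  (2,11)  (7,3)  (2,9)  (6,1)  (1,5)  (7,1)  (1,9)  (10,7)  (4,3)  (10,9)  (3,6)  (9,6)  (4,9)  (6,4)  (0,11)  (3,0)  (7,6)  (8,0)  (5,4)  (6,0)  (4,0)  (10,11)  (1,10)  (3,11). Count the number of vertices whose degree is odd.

6

Degrees: 0:5, 1:6, 2:5, 3:9, 4:6, 5:5, 6:6, 7:8, 8:4, 9:7, 10:5, 11:6
Odd-degree vertices: 0, 2, 3, 5, 9, 10.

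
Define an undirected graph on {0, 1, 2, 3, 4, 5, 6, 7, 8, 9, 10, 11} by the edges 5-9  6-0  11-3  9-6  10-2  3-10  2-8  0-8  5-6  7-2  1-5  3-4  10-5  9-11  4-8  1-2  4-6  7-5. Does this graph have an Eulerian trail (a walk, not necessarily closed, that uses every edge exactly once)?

Degrees: 0:2, 1:2, 2:4, 3:3, 4:3, 5:5, 6:4, 7:2, 8:3, 9:3, 10:3, 11:2
Odd-degree vertices: 3, 4, 5, 8, 9, 10 (6 total).
With 6 odd-degree vertices (more than two), no single trail can use every edge.

No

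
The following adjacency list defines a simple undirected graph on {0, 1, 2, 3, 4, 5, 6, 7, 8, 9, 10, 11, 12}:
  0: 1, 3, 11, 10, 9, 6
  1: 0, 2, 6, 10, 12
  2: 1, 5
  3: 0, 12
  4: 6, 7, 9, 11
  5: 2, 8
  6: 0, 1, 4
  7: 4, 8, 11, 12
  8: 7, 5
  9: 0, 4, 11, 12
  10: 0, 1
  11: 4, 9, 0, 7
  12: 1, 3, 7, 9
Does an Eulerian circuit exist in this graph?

Degrees: 0:6, 1:5, 2:2, 3:2, 4:4, 5:2, 6:3, 7:4, 8:2, 9:4, 10:2, 11:4, 12:4
Vertices with odd degree: 1, 6. An Eulerian circuit requires all degrees even.

No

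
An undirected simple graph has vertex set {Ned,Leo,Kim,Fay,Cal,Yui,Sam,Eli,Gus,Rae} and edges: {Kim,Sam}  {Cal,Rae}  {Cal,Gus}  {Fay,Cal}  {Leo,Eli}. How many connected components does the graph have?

Component: {Ned}
Component: {Yui}
Component: {Leo, Eli}
Component: {Kim, Sam}
Component: {Fay, Cal, Gus, Rae}

5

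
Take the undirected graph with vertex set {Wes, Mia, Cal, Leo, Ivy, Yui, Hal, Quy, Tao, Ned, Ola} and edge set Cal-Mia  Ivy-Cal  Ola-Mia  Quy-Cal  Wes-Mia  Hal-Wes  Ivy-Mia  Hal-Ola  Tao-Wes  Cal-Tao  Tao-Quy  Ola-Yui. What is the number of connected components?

3

Component: {Leo}
Component: {Ned}
Component: {Wes, Mia, Cal, Ivy, Yui, Hal, Quy, Tao, Ola}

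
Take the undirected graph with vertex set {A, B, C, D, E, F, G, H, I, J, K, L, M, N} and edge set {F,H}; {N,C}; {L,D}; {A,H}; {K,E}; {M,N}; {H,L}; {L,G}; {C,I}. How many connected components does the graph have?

Component: {B}
Component: {J}
Component: {E, K}
Component: {C, I, M, N}
Component: {A, D, F, G, H, L}

5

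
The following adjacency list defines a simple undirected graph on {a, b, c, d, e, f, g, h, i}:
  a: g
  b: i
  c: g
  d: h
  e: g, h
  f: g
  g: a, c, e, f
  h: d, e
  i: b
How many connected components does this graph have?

2

Component: {b, i}
Component: {a, c, d, e, f, g, h}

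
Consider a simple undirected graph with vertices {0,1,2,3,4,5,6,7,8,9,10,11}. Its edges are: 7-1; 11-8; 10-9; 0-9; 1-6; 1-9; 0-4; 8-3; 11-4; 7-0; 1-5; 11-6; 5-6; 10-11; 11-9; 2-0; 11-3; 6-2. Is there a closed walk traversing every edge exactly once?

Yes

Degrees: 0:4, 1:4, 2:2, 3:2, 4:2, 5:2, 6:4, 7:2, 8:2, 9:4, 10:2, 11:6
All degrees are even and the non-isolated vertices are connected — an Eulerian circuit exists.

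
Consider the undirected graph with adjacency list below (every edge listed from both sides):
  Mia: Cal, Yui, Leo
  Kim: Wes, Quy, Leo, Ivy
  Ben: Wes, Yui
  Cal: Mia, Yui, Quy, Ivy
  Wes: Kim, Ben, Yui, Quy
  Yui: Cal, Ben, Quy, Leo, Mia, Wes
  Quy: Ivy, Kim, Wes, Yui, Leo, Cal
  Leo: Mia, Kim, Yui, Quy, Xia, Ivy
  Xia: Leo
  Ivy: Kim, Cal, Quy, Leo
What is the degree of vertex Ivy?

4

Neighbors of Ivy: Kim, Cal, Quy, Leo.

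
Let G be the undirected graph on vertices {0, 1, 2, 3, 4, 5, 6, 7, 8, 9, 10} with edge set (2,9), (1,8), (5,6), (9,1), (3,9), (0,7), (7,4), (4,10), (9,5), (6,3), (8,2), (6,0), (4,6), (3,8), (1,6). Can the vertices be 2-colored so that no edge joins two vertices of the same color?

Partition the vertices as {6, 7, 8, 9, 10} vs {0, 1, 2, 3, 4, 5}. Each listed edge has one endpoint in each part, so the graph is bipartite.

Yes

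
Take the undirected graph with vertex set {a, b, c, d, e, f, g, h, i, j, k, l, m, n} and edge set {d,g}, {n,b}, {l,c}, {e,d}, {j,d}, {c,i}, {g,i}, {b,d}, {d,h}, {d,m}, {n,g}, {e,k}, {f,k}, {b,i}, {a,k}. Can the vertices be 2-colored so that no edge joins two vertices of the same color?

Yes

Partition the vertices as {d, i, k, l, n} vs {a, b, c, e, f, g, h, j, m}. Each listed edge has one endpoint in each part, so the graph is bipartite.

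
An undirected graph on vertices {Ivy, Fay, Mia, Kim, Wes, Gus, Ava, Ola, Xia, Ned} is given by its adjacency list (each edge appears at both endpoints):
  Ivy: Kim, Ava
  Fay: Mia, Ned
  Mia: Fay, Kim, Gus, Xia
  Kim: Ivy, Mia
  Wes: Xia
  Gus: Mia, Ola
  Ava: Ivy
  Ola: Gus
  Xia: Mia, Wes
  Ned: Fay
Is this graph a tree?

Yes

|V| = 10, |E| = 9.
Connected and |E| = |V| - 1, which characterizes a tree.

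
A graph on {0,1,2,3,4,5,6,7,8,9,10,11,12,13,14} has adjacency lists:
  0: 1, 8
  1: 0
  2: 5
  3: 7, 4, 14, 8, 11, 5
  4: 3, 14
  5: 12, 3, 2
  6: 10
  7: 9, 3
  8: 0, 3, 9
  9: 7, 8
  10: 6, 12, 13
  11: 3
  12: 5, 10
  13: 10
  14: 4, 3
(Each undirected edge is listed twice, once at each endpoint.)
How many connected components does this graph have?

1

Component: {0, 1, 2, 3, 4, 5, 6, 7, 8, 9, 10, 11, 12, 13, 14}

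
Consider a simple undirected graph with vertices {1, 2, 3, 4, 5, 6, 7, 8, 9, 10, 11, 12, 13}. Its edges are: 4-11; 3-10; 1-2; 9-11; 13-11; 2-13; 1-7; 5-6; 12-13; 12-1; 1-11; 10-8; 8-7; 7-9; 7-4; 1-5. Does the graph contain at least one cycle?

Yes

|V| = 13, |E| = 16, number of components = 1.
One cycle is 1-7-9-11-13-12-1.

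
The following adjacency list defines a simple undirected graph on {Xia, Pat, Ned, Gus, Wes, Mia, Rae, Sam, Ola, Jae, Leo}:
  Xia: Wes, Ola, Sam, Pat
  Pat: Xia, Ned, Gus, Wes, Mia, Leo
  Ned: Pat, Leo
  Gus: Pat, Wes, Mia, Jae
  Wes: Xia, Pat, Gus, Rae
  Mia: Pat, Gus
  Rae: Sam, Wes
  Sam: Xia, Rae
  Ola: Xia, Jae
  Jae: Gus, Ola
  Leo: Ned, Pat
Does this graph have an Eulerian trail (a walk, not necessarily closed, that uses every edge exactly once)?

Degrees: Xia:4, Pat:6, Ned:2, Gus:4, Wes:4, Mia:2, Rae:2, Sam:2, Ola:2, Jae:2, Leo:2
Odd-degree vertices: none (0 total).
The non-isolated vertices are connected and exactly 0 have odd degree, so an Eulerian trail exists.

Yes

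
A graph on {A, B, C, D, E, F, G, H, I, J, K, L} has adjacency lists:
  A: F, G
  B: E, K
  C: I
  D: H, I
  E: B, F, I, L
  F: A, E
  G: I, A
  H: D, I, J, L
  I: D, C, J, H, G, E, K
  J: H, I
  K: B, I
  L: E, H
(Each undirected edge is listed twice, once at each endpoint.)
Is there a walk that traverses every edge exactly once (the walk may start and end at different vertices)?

Degrees: A:2, B:2, C:1, D:2, E:4, F:2, G:2, H:4, I:7, J:2, K:2, L:2
Odd-degree vertices: C, I (2 total).
With 2 odd-degree vertices and all edges in one connected piece, an Eulerian trail exists (from C to I).

Yes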